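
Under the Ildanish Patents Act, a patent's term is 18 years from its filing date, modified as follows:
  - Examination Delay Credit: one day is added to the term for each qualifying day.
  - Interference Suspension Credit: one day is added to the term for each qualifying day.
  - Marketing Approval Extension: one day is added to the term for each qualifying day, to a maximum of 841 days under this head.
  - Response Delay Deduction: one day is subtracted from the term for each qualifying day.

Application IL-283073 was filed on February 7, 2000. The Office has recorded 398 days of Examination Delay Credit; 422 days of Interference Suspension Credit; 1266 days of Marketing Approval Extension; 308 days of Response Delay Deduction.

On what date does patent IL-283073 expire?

October 22, 2021

Base term: filing date + 18 years → 7 February 2018.
Examination Delay Credit: +398 days → 12 March 2019.
Interference Suspension Credit: +422 days → 7 May 2020.
Marketing Approval Extension: 1266 days claimed exceeds the 841-day cap, so +841 days → 26 August 2022.
Response Delay Deduction: −308 days → 22 October 2021.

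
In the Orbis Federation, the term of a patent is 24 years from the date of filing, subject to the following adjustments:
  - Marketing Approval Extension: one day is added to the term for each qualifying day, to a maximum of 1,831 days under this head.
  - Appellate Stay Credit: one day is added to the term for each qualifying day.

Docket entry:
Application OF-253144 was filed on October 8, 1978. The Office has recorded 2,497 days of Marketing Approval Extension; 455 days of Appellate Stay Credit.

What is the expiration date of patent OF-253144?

January 10, 2009

Base term: filing date + 24 years → 8 October 2002.
Marketing Approval Extension: 2497 days claimed exceeds the 1831-day cap, so +1831 days → 13 October 2007.
Appellate Stay Credit: +455 days → 10 January 2009.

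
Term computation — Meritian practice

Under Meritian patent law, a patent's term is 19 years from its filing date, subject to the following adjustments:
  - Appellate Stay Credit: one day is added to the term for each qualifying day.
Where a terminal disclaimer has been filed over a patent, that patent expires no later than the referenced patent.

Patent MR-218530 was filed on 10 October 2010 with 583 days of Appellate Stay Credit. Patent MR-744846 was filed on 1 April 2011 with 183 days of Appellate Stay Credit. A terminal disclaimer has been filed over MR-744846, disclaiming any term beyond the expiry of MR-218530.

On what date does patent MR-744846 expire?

October 1, 2030

Natural term of MR-744846:
  Base: filing + 19 years → 1 April 2030.
  Appellate Stay Credit: +183 days → 1 October 2030.
Expiry of referenced patent MR-218530:
  Base: filing + 19 years → 10 October 2029.
  Appellate Stay Credit: +583 days → 16 May 2031.
Terminal disclaimer: MR-744846 expires on the earlier of 1 October 2030 and 16 May 2031.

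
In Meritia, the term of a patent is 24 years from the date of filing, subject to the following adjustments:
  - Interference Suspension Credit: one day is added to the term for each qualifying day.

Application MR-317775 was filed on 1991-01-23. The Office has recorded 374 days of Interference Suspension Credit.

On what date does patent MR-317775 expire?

2016-02-01

Base term: filing date + 24 years → 23 January 2015.
Interference Suspension Credit: +374 days → 1 February 2016.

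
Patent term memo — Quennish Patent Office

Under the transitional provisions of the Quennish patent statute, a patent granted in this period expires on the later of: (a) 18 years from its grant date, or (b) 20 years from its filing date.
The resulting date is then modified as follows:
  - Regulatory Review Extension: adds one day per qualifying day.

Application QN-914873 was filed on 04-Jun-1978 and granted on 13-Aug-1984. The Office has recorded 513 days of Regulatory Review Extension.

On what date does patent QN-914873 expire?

(a) grant + 18 years → 13 August 2002.
(b) filing + 20 years → 4 June 1998.
Later of the two: 13 August 2002.
Regulatory Review Extension: +513 days → 8 January 2004.

2004-01-08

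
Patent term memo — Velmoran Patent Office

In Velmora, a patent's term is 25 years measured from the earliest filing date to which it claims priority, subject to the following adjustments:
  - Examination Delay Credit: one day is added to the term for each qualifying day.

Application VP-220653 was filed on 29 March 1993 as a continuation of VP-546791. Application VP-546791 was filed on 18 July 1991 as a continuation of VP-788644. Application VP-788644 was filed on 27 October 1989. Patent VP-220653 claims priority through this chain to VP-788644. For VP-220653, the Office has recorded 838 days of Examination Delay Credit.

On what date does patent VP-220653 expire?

Earliest priority filing: 27 October 1989.
Base term: 27 October 1989 + 25 years → 27 October 2014.
Examination Delay Credit: +838 days → 11 February 2017.

February 11, 2017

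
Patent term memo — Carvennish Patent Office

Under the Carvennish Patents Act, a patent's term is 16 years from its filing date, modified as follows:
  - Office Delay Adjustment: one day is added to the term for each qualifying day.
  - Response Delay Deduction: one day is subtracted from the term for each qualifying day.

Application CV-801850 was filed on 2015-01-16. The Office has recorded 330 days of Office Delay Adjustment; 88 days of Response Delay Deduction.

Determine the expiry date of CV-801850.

Base term: filing date + 16 years → 16 January 2031.
Office Delay Adjustment: +330 days → 12 December 2031.
Response Delay Deduction: −88 days → 15 September 2031.

September 15, 2031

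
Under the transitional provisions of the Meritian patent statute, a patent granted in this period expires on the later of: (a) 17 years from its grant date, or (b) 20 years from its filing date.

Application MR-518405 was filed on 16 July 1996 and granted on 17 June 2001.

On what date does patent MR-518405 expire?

2018-06-17

(a) grant + 17 years → 17 June 2018.
(b) filing + 20 years → 16 July 2016.
Later of the two: 17 June 2018.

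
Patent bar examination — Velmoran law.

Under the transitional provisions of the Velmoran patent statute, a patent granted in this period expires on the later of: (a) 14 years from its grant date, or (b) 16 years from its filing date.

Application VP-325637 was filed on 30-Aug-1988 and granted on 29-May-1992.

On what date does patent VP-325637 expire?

2006-05-29

(a) grant + 14 years → 29 May 2006.
(b) filing + 16 years → 30 August 2004.
Later of the two: 29 May 2006.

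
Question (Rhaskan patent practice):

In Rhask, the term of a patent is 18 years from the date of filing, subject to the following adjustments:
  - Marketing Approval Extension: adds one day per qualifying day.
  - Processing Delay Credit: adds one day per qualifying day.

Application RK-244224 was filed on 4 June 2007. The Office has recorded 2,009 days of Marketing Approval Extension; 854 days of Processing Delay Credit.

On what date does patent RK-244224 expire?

April 6, 2033

Base term: filing date + 18 years → 4 June 2025.
Marketing Approval Extension: +2009 days → 4 December 2030.
Processing Delay Credit: +854 days → 6 April 2033.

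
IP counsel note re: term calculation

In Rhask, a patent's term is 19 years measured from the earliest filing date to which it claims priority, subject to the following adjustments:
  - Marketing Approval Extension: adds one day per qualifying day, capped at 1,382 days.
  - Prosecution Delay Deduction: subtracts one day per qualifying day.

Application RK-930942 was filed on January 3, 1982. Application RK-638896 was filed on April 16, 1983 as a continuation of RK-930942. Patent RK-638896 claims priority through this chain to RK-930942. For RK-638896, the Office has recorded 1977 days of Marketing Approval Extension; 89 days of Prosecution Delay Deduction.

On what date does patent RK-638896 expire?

Earliest priority filing: 3 January 1982.
Base term: 3 January 1982 + 19 years → 3 January 2001.
Marketing Approval Extension: 1977 days claimed exceeds the 1382-day cap, so +1382 days → 16 October 2004.
Prosecution Delay Deduction: −89 days → 19 July 2004.

July 19, 2004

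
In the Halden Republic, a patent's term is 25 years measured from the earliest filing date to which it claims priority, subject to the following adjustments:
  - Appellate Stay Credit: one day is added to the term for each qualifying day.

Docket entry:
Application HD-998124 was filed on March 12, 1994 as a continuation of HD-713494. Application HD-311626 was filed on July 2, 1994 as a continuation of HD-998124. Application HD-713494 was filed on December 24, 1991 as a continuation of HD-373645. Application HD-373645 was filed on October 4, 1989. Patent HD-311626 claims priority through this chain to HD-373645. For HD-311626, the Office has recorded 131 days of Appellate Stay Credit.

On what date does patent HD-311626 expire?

2015-02-12

Earliest priority filing: 4 October 1989.
Base term: 4 October 1989 + 25 years → 4 October 2014.
Appellate Stay Credit: +131 days → 12 February 2015.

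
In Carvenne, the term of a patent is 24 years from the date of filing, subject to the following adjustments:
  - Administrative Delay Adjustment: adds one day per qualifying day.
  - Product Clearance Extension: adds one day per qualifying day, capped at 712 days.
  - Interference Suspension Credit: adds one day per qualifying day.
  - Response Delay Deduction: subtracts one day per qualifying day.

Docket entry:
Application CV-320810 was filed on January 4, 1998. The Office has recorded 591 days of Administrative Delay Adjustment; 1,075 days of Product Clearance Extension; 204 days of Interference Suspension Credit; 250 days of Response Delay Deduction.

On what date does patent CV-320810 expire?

Base term: filing date + 24 years → 4 January 2022.
Administrative Delay Adjustment: +591 days → 18 August 2023.
Product Clearance Extension: 1075 days claimed exceeds the 712-day cap, so +712 days → 30 July 2025.
Interference Suspension Credit: +204 days → 19 February 2026.
Response Delay Deduction: −250 days → 14 June 2025.

June 14, 2025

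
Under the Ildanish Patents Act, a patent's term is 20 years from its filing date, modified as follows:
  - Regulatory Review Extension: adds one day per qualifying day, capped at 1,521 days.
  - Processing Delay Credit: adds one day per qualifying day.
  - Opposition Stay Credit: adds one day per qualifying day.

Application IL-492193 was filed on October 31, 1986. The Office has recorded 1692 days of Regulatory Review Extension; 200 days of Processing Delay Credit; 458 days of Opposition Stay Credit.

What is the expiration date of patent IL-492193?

2012-10-18

Base term: filing date + 20 years → 31 October 2006.
Regulatory Review Extension: 1692 days claimed exceeds the 1521-day cap, so +1521 days → 30 December 2010.
Processing Delay Credit: +200 days → 18 July 2011.
Opposition Stay Credit: +458 days → 18 October 2012.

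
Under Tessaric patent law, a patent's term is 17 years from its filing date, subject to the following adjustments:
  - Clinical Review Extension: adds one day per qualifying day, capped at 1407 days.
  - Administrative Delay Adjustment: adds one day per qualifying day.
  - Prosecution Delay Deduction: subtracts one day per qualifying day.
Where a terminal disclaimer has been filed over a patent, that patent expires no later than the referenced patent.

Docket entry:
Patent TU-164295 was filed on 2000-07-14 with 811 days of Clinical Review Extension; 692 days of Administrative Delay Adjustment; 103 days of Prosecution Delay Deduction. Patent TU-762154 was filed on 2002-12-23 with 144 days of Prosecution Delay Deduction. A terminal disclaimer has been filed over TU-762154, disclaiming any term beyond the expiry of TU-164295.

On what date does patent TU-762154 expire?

Natural term of TU-762154:
  Base: filing + 17 years → 23 December 2019.
  Prosecution Delay Deduction: −144 days → 1 August 2019.
Expiry of referenced patent TU-164295:
  Base: filing + 17 years → 14 July 2017.
  Clinical Review Extension: 811 days (within the 1407-day cap) → +811 days → 3 October 2019.
  Administrative Delay Adjustment: +692 days → 25 August 2021.
  Prosecution Delay Deduction: −103 days → 14 May 2021.
Terminal disclaimer: TU-762154 expires on the earlier of 1 August 2019 and 14 May 2021.

2019-08-01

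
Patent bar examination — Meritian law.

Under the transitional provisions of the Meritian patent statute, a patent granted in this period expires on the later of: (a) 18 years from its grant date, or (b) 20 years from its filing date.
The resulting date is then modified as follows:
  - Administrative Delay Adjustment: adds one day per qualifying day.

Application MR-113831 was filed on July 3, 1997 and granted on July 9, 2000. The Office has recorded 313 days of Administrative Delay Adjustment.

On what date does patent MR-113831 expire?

(a) grant + 18 years → 9 July 2018.
(b) filing + 20 years → 3 July 2017.
Later of the two: 9 July 2018.
Administrative Delay Adjustment: +313 days → 18 May 2019.

2019-05-18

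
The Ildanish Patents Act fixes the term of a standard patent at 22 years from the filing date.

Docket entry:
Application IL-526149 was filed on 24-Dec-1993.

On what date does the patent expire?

Filing date + 22 years → 24 December 2015.

December 24, 2015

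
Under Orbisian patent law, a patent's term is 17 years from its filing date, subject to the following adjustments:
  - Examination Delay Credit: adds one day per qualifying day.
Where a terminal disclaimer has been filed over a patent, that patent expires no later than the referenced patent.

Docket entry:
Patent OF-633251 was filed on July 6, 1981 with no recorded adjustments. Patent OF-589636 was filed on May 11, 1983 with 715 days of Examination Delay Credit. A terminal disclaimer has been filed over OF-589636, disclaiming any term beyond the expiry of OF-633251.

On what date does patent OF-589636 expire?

1998-07-06

Natural term of OF-589636:
  Base: filing + 17 years → 11 May 2000.
  Examination Delay Credit: +715 days → 26 April 2002.
Expiry of referenced patent OF-633251:
  Base: filing + 17 years → 6 July 1998.
Terminal disclaimer: OF-589636 expires on the earlier of 26 April 2002 and 6 July 1998.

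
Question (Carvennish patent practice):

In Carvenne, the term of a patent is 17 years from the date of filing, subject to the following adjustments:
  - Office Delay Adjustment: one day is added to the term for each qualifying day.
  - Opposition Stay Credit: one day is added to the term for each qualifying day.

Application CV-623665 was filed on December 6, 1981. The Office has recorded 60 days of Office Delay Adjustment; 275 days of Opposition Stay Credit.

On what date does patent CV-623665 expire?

Base term: filing date + 17 years → 6 December 1998.
Office Delay Adjustment: +60 days → 4 February 1999.
Opposition Stay Credit: +275 days → 6 November 1999.

November 6, 1999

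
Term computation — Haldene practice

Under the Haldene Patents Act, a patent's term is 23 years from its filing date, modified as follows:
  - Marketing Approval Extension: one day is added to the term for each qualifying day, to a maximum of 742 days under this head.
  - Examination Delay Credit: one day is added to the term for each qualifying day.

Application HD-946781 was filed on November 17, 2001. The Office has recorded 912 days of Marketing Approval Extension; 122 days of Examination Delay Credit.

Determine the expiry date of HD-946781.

2027-03-31

Base term: filing date + 23 years → 17 November 2024.
Marketing Approval Extension: 912 days claimed exceeds the 742-day cap, so +742 days → 29 November 2026.
Examination Delay Credit: +122 days → 31 March 2027.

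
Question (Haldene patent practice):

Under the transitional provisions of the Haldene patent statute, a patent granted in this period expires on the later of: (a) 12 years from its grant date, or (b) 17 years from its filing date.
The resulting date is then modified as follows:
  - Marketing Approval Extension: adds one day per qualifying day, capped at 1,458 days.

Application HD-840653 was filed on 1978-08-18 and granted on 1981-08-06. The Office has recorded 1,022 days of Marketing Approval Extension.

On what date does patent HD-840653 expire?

(a) grant + 12 years → 6 August 1993.
(b) filing + 17 years → 18 August 1995.
Later of the two: 18 August 1995.
Marketing Approval Extension: 1022 days (within the 1458-day cap) → +1022 days → 5 June 1998.

1998-06-05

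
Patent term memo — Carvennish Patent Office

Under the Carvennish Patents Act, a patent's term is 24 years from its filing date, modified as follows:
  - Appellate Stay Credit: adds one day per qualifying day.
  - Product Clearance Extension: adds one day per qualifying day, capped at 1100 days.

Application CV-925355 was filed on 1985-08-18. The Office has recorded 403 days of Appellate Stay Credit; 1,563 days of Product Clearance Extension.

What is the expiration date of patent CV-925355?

Base term: filing date + 24 years → 18 August 2009.
Appellate Stay Credit: +403 days → 25 September 2010.
Product Clearance Extension: 1563 days claimed exceeds the 1100-day cap, so +1100 days → 29 September 2013.

2013-09-29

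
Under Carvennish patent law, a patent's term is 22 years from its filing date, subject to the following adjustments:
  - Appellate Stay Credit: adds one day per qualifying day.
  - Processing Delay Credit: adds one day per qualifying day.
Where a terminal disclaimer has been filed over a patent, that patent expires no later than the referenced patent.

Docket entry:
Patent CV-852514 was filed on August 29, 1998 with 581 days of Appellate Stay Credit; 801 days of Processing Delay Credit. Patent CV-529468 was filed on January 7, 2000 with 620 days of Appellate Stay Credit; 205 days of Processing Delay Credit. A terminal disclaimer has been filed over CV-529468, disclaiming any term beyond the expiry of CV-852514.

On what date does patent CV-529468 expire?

Natural term of CV-529468:
  Base: filing + 22 years → 7 January 2022.
  Appellate Stay Credit: +620 days → 19 September 2023.
  Processing Delay Credit: +205 days → 11 April 2024.
Expiry of referenced patent CV-852514:
  Base: filing + 22 years → 29 August 2020.
  Appellate Stay Credit: +581 days → 2 April 2022.
  Processing Delay Credit: +801 days → 11 June 2024.
Terminal disclaimer: CV-529468 expires on the earlier of 11 April 2024 and 11 June 2024.

April 11, 2024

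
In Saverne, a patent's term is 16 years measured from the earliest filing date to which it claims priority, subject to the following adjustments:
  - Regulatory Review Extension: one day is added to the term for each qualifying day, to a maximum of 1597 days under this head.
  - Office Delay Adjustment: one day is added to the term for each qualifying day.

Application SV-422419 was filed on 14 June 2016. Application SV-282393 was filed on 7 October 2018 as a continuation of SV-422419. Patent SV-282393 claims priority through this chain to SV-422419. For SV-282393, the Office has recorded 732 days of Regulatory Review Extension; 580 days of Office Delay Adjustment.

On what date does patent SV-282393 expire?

Earliest priority filing: 14 June 2016.
Base term: 14 June 2016 + 16 years → 14 June 2032.
Regulatory Review Extension: 732 days (within the 1597-day cap) → +732 days → 16 June 2034.
Office Delay Adjustment: +580 days → 17 January 2036.

2036-01-17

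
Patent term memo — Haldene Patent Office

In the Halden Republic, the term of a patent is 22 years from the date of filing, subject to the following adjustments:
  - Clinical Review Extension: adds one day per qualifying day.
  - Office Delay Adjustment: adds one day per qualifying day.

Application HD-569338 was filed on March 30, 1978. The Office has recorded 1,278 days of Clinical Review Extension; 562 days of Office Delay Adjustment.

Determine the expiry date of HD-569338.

Base term: filing date + 22 years → 30 March 2000.
Clinical Review Extension: +1278 days → 29 September 2003.
Office Delay Adjustment: +562 days → 13 April 2005.

April 13, 2005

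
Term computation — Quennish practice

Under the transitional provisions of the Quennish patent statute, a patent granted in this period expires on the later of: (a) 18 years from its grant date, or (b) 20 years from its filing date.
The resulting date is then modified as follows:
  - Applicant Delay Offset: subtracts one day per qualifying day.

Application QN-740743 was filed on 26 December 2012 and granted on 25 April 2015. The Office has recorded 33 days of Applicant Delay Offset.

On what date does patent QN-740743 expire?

2033-03-23

(a) grant + 18 years → 25 April 2033.
(b) filing + 20 years → 26 December 2032.
Later of the two: 25 April 2033.
Applicant Delay Offset: −33 days → 23 March 2033.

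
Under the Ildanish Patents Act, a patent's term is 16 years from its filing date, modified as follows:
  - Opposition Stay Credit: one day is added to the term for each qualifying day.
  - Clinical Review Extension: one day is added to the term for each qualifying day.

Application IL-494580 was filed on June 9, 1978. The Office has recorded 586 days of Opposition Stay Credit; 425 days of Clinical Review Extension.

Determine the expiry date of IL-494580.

1997-03-16

Base term: filing date + 16 years → 9 June 1994.
Opposition Stay Credit: +586 days → 16 January 1996.
Clinical Review Extension: +425 days → 16 March 1997.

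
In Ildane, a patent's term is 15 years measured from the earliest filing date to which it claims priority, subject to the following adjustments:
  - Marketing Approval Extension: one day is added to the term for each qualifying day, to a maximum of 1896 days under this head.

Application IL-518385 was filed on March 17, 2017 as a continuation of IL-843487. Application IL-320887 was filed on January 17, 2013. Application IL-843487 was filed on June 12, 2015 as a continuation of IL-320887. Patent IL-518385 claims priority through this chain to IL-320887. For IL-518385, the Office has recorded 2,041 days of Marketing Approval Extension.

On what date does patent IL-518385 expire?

March 27, 2033

Earliest priority filing: 17 January 2013.
Base term: 17 January 2013 + 15 years → 17 January 2028.
Marketing Approval Extension: 2041 days claimed exceeds the 1896-day cap, so +1896 days → 27 March 2033.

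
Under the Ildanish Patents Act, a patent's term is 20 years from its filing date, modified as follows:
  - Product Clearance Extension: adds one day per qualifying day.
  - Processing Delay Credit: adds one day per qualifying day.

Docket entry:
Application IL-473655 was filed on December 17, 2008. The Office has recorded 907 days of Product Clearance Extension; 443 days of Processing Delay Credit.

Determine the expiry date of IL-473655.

2032-08-28

Base term: filing date + 20 years → 17 December 2028.
Product Clearance Extension: +907 days → 12 June 2031.
Processing Delay Credit: +443 days → 28 August 2032.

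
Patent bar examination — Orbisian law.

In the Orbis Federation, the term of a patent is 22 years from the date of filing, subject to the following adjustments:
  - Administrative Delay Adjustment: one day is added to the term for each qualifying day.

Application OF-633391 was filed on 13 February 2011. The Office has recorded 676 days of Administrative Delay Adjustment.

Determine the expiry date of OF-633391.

2034-12-21

Base term: filing date + 22 years → 13 February 2033.
Administrative Delay Adjustment: +676 days → 21 December 2034.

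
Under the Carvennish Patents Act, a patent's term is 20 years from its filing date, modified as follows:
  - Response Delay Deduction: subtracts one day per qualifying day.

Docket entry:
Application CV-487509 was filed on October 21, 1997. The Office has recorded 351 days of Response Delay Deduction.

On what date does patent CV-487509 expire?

November 4, 2016

Base term: filing date + 20 years → 21 October 2017.
Response Delay Deduction: −351 days → 4 November 2016.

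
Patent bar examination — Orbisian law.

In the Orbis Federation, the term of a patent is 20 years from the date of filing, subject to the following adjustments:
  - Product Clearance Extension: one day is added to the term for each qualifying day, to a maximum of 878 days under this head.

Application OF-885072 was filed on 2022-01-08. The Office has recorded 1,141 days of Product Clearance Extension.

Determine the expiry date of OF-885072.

June 4, 2044

Base term: filing date + 20 years → 8 January 2042.
Product Clearance Extension: 1141 days claimed exceeds the 878-day cap, so +878 days → 4 June 2044.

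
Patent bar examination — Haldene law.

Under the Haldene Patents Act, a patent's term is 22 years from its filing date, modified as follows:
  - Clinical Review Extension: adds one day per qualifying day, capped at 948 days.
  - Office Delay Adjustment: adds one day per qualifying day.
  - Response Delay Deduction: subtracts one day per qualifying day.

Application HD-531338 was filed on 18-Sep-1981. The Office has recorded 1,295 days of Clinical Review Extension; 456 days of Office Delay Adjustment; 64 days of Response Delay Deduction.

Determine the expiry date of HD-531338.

Base term: filing date + 22 years → 18 September 2003.
Clinical Review Extension: 1295 days claimed exceeds the 948-day cap, so +948 days → 23 April 2006.
Office Delay Adjustment: +456 days → 23 July 2007.
Response Delay Deduction: −64 days → 20 May 2007.

2007-05-20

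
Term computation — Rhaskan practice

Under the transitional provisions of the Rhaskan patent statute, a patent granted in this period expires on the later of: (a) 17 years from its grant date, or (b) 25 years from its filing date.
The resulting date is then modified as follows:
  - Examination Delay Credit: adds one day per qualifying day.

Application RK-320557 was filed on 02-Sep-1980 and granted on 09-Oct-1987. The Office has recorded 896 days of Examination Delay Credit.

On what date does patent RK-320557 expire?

February 15, 2008

(a) grant + 17 years → 9 October 2004.
(b) filing + 25 years → 2 September 2005.
Later of the two: 2 September 2005.
Examination Delay Credit: +896 days → 15 February 2008.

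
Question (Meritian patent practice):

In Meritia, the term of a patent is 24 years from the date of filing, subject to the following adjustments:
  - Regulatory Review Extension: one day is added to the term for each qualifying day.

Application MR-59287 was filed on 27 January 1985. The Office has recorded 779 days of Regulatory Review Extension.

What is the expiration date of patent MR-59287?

2011-03-17

Base term: filing date + 24 years → 27 January 2009.
Regulatory Review Extension: +779 days → 17 March 2011.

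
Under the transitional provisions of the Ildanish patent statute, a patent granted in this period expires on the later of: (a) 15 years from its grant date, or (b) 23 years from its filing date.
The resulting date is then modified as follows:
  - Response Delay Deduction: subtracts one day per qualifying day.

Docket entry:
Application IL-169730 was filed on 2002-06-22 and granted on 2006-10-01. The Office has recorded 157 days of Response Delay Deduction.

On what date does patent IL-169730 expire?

2025-01-16

(a) grant + 15 years → 1 October 2021.
(b) filing + 23 years → 22 June 2025.
Later of the two: 22 June 2025.
Response Delay Deduction: −157 days → 16 January 2025.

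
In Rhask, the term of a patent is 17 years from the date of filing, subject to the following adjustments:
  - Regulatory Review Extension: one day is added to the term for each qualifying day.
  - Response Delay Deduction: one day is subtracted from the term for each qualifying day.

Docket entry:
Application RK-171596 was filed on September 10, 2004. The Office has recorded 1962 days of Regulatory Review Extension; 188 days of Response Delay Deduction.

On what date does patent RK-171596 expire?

2026-07-20

Base term: filing date + 17 years → 10 September 2021.
Regulatory Review Extension: +1962 days → 24 January 2027.
Response Delay Deduction: −188 days → 20 July 2026.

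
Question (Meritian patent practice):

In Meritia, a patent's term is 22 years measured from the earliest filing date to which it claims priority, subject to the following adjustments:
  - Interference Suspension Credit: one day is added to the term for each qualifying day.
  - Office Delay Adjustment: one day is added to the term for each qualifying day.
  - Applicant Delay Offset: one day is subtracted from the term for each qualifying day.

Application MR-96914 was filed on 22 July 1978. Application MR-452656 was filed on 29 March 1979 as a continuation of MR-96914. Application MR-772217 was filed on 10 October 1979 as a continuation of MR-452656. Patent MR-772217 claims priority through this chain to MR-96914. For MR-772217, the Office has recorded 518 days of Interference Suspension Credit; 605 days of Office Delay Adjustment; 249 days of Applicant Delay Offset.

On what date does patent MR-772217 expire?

Earliest priority filing: 22 July 1978.
Base term: 22 July 1978 + 22 years → 22 July 2000.
Interference Suspension Credit: +518 days → 22 December 2001.
Office Delay Adjustment: +605 days → 19 August 2003.
Applicant Delay Offset: −249 days → 13 December 2002.

December 13, 2002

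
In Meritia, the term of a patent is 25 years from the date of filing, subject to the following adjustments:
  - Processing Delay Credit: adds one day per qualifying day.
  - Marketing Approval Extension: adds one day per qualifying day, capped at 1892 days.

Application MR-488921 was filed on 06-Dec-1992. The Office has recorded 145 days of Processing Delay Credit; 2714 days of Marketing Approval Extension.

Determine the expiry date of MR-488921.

Base term: filing date + 25 years → 6 December 2017.
Processing Delay Credit: +145 days → 30 April 2018.
Marketing Approval Extension: 2714 days claimed exceeds the 1892-day cap, so +1892 days → 5 July 2023.

2023-07-05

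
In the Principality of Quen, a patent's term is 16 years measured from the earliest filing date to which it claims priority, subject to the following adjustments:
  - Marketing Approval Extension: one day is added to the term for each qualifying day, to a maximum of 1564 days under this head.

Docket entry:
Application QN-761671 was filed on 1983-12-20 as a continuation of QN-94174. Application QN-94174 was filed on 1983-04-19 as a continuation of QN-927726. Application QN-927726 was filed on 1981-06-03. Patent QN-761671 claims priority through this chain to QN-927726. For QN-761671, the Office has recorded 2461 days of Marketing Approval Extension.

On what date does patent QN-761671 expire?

Earliest priority filing: 3 June 1981.
Base term: 3 June 1981 + 16 years → 3 June 1997.
Marketing Approval Extension: 2461 days claimed exceeds the 1564-day cap, so +1564 days → 14 September 2001.

2001-09-14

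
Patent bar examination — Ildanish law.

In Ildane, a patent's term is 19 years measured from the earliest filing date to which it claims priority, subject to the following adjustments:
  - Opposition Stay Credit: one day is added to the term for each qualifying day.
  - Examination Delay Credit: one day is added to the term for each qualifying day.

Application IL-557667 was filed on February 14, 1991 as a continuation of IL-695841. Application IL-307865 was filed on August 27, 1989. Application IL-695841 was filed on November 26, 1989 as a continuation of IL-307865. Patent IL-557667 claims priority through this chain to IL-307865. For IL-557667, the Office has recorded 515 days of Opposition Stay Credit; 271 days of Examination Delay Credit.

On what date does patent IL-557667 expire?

October 22, 2010

Earliest priority filing: 27 August 1989.
Base term: 27 August 1989 + 19 years → 27 August 2008.
Opposition Stay Credit: +515 days → 24 January 2010.
Examination Delay Credit: +271 days → 22 October 2010.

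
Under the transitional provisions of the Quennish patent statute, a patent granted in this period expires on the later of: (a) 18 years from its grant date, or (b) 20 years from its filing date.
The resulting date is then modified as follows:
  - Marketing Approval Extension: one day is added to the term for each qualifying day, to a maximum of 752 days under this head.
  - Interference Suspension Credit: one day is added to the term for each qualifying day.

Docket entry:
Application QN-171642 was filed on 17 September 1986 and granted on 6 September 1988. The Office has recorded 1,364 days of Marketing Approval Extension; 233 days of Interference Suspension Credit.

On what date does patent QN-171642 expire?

2009-05-29

(a) grant + 18 years → 6 September 2006.
(b) filing + 20 years → 17 September 2006.
Later of the two: 17 September 2006.
Marketing Approval Extension: 1364 days claimed exceeds the 752-day cap, so +752 days → 8 October 2008.
Interference Suspension Credit: +233 days → 29 May 2009.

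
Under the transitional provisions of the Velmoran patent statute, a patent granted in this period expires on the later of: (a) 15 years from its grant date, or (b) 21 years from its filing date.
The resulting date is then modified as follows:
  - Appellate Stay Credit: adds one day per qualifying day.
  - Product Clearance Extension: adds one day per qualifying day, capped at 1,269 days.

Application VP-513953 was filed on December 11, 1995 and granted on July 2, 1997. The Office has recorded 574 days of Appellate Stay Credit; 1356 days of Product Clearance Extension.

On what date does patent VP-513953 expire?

2021-12-28

(a) grant + 15 years → 2 July 2012.
(b) filing + 21 years → 11 December 2016.
Later of the two: 11 December 2016.
Appellate Stay Credit: +574 days → 8 July 2018.
Product Clearance Extension: 1356 days claimed exceeds the 1269-day cap, so +1269 days → 28 December 2021.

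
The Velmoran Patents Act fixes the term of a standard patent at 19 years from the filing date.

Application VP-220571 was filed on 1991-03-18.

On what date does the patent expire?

Filing date + 19 years → 18 March 2010.

March 18, 2010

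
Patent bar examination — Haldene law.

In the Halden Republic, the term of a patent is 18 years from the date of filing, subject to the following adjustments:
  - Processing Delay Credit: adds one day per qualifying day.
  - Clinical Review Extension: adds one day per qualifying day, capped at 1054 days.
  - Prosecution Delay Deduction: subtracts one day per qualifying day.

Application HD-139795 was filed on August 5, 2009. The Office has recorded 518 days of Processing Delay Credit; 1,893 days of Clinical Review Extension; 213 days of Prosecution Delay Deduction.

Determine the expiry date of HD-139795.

Base term: filing date + 18 years → 5 August 2027.
Processing Delay Credit: +518 days → 4 January 2029.
Clinical Review Extension: 1893 days claimed exceeds the 1054-day cap, so +1054 days → 24 November 2031.
Prosecution Delay Deduction: −213 days → 25 April 2031.

April 25, 2031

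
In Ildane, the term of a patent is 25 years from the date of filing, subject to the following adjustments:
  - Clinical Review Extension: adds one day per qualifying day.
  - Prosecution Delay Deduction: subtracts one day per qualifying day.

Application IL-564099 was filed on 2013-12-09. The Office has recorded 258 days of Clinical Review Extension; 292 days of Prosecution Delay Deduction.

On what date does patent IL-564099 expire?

Base term: filing date + 25 years → 9 December 2038.
Clinical Review Extension: +258 days → 24 August 2039.
Prosecution Delay Deduction: −292 days → 5 November 2038.

2038-11-05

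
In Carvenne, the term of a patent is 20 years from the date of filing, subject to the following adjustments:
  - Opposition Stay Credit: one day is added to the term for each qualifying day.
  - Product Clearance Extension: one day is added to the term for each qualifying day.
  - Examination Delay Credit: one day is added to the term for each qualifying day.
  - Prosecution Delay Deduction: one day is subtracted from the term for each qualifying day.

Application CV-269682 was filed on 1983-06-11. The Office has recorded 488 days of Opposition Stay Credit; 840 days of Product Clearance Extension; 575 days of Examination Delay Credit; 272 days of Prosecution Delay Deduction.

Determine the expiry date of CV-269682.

Base term: filing date + 20 years → 11 June 2003.
Opposition Stay Credit: +488 days → 11 October 2004.
Product Clearance Extension: +840 days → 29 January 2007.
Examination Delay Credit: +575 days → 26 August 2008.
Prosecution Delay Deduction: −272 days → 28 November 2007.

November 28, 2007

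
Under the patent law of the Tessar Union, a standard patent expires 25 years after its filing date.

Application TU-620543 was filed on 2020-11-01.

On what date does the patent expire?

Filing date + 25 years → 1 November 2045.

November 1, 2045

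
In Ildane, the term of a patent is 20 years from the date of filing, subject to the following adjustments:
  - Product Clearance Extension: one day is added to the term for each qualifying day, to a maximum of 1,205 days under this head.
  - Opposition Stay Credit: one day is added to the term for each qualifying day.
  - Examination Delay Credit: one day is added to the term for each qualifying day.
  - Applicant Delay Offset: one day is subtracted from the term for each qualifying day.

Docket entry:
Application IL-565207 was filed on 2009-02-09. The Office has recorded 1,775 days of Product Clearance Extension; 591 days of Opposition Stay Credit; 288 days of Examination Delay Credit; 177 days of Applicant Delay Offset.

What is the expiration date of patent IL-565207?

2034-05-01

Base term: filing date + 20 years → 9 February 2029.
Product Clearance Extension: 1775 days claimed exceeds the 1205-day cap, so +1205 days → 29 May 2032.
Opposition Stay Credit: +591 days → 10 January 2034.
Examination Delay Credit: +288 days → 25 October 2034.
Applicant Delay Offset: −177 days → 1 May 2034.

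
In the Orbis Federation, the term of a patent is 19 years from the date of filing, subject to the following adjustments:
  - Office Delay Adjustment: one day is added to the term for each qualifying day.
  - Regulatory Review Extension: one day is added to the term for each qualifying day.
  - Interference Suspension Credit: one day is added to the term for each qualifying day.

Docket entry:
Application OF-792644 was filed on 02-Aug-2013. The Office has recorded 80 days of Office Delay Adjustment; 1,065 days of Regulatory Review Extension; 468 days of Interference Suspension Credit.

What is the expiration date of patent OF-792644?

Base term: filing date + 19 years → 2 August 2032.
Office Delay Adjustment: +80 days → 21 October 2032.
Regulatory Review Extension: +1065 days → 21 September 2035.
Interference Suspension Credit: +468 days → 1 January 2037.

2037-01-01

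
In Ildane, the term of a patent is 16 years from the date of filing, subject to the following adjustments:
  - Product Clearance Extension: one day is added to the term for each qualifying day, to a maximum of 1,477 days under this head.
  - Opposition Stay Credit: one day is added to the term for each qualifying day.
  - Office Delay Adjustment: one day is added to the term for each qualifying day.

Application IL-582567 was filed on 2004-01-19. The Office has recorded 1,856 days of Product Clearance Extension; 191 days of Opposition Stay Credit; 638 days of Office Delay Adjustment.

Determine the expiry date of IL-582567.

Base term: filing date + 16 years → 19 January 2020.
Product Clearance Extension: 1856 days claimed exceeds the 1477-day cap, so +1477 days → 4 February 2024.
Opposition Stay Credit: +191 days → 13 August 2024.
Office Delay Adjustment: +638 days → 13 May 2026.

2026-05-13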